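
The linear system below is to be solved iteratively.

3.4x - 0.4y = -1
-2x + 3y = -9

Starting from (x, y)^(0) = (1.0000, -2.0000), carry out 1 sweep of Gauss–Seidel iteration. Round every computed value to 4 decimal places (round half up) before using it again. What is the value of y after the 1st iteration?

-3.3529

Iteration 1:
  x = (-1 - (-0.4)·-2.0000) / (3.4) = -0.5294
  y = (-9 - (-2)·-0.5294) / (3) = -3.3529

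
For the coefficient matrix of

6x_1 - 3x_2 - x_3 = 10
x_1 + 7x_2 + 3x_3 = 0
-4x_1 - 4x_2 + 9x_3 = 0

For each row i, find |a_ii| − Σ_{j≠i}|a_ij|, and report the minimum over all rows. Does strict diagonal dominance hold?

row 1: |6| − (3+1) = 2
row 2: |7| − (1+3) = 3
row 3: |9| − (4+4) = 1
minimum over rows = 1 → strictly diagonally dominant (convergence guaranteed)

1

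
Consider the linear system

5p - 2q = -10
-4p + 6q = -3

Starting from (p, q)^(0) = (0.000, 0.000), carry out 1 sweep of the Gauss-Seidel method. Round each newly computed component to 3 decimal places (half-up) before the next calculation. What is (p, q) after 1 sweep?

(-2.000, -1.833)

Iteration 1:
  p = (-10 - (-2)·0.000) / (5) = -2.000
  q = (-3 - (-4)·-2.000) / (6) = -1.833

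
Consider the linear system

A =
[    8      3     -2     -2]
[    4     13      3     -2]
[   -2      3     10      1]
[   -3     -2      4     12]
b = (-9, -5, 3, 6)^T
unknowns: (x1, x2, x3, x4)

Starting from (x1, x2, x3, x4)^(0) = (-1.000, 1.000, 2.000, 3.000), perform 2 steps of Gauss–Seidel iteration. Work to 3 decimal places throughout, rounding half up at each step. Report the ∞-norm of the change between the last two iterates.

0.656

Iteration 1:
  x1 = (-9 - (3)·1.000 - (-2)·2.000 - (-2)·3.000) / (8) = -0.250
  x2 = (-5 - (4)·-0.250 - (3)·2.000 - (-2)·3.000) / (13) = -0.308
  x3 = (3 - (-2)·-0.250 - (3)·-0.308 - (1)·3.000) / (10) = 0.042
  x4 = (6 - (-3)·-0.250 - (-2)·-0.308 - (4)·0.042) / (12) = 0.372
Iteration 2:
  x1 = (-9 - (3)·-0.308 - (-2)·0.042 - (-2)·0.372) / (8) = -0.906
  x2 = (-5 - (4)·-0.906 - (3)·0.042 - (-2)·0.372) / (13) = -0.058
  x3 = (3 - (-2)·-0.906 - (3)·-0.058 - (1)·0.372) / (10) = 0.099
  x4 = (6 - (-3)·-0.906 - (-2)·-0.058 - (4)·0.099) / (12) = 0.231
Change: (-0.656, 0.250, 0.057, -0.141) → max |·| = 0.656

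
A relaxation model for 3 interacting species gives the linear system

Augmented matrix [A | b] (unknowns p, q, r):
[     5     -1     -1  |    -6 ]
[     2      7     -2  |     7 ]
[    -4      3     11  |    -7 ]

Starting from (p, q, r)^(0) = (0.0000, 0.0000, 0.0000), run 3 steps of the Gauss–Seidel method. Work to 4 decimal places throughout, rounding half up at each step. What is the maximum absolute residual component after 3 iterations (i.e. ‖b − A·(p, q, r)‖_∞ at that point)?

0.0697

Iteration 1:
  p = (-6 - (-1)·0.0000 - (-1)·0.0000) / (5) = -1.2000
  q = (7 - (2)·-1.2000 - (-2)·0.0000) / (7) = 1.3429
  r = (-7 - (-4)·-1.2000 - (3)·1.3429) / (11) = -1.4390
Iteration 2:
  p = (-6 - (-1)·1.3429 - (-1)·-1.4390) / (5) = -1.2192
  q = (7 - (2)·-1.2192 - (-2)·-1.4390) / (7) = 0.9372
  r = (-7 - (-4)·-1.2192 - (3)·0.9372) / (11) = -1.3353
Iteration 3:
  p = (-6 - (-1)·0.9372 - (-1)·-1.3353) / (5) = -1.2796
  q = (7 - (2)·-1.2796 - (-2)·-1.3353) / (7) = 0.9841
  r = (-7 - (-4)·-1.2796 - (3)·0.9841) / (11) = -1.3701
Residual b − A·x = (0.0120, -0.0697, 0.0004); ∞-norm = 0.0697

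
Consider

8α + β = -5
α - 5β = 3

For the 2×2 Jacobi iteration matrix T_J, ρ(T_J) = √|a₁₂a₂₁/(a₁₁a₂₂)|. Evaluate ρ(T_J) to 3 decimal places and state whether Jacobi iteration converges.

a₁₂a₂₁/(a₁₁a₂₂) = (1)·(1) / ((8)·(-5)) = -0.025000
ρ = √|-0.025000| = √0.025000 = 0.158
ρ < 1, so Jacobi converges

0.158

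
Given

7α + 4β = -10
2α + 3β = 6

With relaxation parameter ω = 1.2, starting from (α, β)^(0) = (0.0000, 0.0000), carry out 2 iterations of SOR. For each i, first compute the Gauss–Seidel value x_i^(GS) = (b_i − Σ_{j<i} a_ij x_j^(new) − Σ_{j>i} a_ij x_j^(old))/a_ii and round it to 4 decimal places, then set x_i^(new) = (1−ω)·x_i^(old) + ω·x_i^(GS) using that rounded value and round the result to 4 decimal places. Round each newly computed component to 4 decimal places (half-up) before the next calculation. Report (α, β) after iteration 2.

Iteration 1:
  α: GS value = (-10 - (4)·0.0000) / (7) = -1.4286;  α ← (1−ω)·0.0000 + ω·-1.4286 = -1.7143
  β: GS value = (6 - (2)·-1.7143) / (3) = 3.1429;  β ← (1−ω)·0.0000 + ω·3.1429 = 3.7715
Iteration 2:
  α: GS value = (-10 - (4)·3.7715) / (7) = -3.5837;  α ← (1−ω)·-1.7143 + ω·-3.5837 = -3.9576
  β: GS value = (6 - (2)·-3.9576) / (3) = 4.6384;  β ← (1−ω)·3.7715 + ω·4.6384 = 4.8118

(-3.9576, 4.8118)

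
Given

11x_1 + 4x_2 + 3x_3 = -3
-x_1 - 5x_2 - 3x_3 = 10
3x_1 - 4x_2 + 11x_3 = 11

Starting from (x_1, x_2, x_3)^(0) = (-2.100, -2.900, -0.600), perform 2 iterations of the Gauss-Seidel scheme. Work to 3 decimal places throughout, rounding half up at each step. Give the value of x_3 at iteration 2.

Iteration 1:
  x_1 = (-3 - (4)·-2.900 - (3)·-0.600) / (11) = 0.945
  x_2 = (10 - (-1)·0.945 - (-3)·-0.600) / (-5) = -1.829
  x_3 = (11 - (3)·0.945 - (-4)·-1.829) / (11) = 0.077
Iteration 2:
  x_1 = (-3 - (4)·-1.829 - (3)·0.077) / (11) = 0.371
  x_2 = (10 - (-1)·0.371 - (-3)·0.077) / (-5) = -2.120
  x_3 = (11 - (3)·0.371 - (-4)·-2.120) / (11) = 0.128

0.128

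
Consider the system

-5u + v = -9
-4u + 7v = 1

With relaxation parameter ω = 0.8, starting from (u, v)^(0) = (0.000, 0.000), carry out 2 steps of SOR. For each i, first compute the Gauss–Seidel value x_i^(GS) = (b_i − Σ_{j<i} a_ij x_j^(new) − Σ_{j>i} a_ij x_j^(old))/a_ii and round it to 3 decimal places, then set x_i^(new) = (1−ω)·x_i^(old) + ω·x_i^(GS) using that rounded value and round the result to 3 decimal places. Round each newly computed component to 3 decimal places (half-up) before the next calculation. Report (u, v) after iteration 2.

(1.852, 1.115)

Iteration 1:
  u: GS value = (-9 - (1)·0.000) / (-5) = 1.800;  u ← (1−ω)·0.000 + ω·1.800 = 1.440
  v: GS value = (1 - (-4)·1.440) / (7) = 0.966;  v ← (1−ω)·0.000 + ω·0.966 = 0.773
Iteration 2:
  u: GS value = (-9 - (1)·0.773) / (-5) = 1.955;  u ← (1−ω)·1.440 + ω·1.955 = 1.852
  v: GS value = (1 - (-4)·1.852) / (7) = 1.201;  v ← (1−ω)·0.773 + ω·1.201 = 1.115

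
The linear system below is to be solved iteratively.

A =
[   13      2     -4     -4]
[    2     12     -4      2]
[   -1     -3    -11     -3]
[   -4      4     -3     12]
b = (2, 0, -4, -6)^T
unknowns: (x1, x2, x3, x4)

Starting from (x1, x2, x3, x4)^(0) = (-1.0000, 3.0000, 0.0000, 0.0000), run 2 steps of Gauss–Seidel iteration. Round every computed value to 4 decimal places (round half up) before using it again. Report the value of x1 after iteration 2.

0.1005

Iteration 1:
  x1 = (2 - (2)·3.0000 - (-4)·0.0000 - (-4)·0.0000) / (13) = -0.3077
  x2 = (0 - (2)·-0.3077 - (-4)·0.0000 - (2)·0.0000) / (12) = 0.0513
  x3 = (-4 - (-1)·-0.3077 - (-3)·0.0513 - (-3)·0.0000) / (-11) = 0.3776
  x4 = (-6 - (-4)·-0.3077 - (4)·0.0513 - (-3)·0.3776) / (12) = -0.5253
Iteration 2:
  x1 = (2 - (2)·0.0513 - (-4)·0.3776 - (-4)·-0.5253) / (13) = 0.1005
  x2 = (0 - (2)·0.1005 - (-4)·0.3776 - (2)·-0.5253) / (12) = 0.1967
  x3 = (-4 - (-1)·0.1005 - (-3)·0.1967 - (-3)·-0.5253) / (-11) = 0.4441
  x4 = (-6 - (-4)·0.1005 - (4)·0.1967 - (-3)·0.4441) / (12) = -0.4210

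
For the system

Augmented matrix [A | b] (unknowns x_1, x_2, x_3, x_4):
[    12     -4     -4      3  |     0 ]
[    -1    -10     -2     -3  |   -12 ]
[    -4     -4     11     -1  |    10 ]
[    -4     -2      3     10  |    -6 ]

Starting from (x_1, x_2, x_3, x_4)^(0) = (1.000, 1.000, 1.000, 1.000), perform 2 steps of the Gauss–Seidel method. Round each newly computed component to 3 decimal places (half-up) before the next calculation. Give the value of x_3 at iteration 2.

1.540

Iteration 1:
  x_1 = (0 - (-4)·1.000 - (-4)·1.000 - (3)·1.000) / (12) = 0.417
  x_2 = (-12 - (-1)·0.417 - (-2)·1.000 - (-3)·1.000) / (-10) = 0.658
  x_3 = (10 - (-4)·0.417 - (-4)·0.658 - (-1)·1.000) / (11) = 1.391
  x_4 = (-6 - (-4)·0.417 - (-2)·0.658 - (3)·1.391) / (10) = -0.719
Iteration 2:
  x_1 = (0 - (-4)·0.658 - (-4)·1.391 - (3)·-0.719) / (12) = 0.863
  x_2 = (-12 - (-1)·0.863 - (-2)·1.391 - (-3)·-0.719) / (-10) = 1.051
  x_3 = (10 - (-4)·0.863 - (-4)·1.051 - (-1)·-0.719) / (11) = 1.540
  x_4 = (-6 - (-4)·0.863 - (-2)·1.051 - (3)·1.540) / (10) = -0.507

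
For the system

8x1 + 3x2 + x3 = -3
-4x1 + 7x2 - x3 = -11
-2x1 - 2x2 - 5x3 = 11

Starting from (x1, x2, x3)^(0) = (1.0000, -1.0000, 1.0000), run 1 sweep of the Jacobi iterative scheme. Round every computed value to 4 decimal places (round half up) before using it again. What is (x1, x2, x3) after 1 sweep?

Iteration 1:
  x1 = (-3 - (3)·-1.0000 - (1)·1.0000) / (8) = -0.1250
  x2 = (-11 - (-4)·1.0000 - (-1)·1.0000) / (7) = -0.8571
  x3 = (11 - (-2)·1.0000 - (-2)·-1.0000) / (-5) = -2.2000

(-0.1250, -0.8571, -2.2000)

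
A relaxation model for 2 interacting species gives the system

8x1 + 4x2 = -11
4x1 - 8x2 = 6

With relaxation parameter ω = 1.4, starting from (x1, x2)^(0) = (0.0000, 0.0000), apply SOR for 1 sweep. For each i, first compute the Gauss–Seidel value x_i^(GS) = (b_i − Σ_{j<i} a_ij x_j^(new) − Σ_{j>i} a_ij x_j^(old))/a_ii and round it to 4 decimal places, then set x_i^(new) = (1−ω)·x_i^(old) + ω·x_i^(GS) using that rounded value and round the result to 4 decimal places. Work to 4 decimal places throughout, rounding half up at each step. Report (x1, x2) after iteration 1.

Iteration 1:
  x1: GS value = (-11 - (4)·0.0000) / (8) = -1.3750;  x1 ← (1−ω)·0.0000 + ω·-1.3750 = -1.9250
  x2: GS value = (6 - (4)·-1.9250) / (-8) = -1.7125;  x2 ← (1−ω)·0.0000 + ω·-1.7125 = -2.3975

(-1.9250, -2.3975)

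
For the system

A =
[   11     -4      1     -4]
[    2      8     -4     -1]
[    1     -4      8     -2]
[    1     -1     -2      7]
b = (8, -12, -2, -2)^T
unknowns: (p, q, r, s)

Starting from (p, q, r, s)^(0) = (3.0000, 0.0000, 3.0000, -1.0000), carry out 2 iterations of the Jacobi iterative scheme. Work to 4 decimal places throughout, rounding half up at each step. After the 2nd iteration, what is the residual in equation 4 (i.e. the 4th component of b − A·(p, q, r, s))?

Iteration 1:
  p = (8 - (-4)·0.0000 - (1)·3.0000 - (-4)·-1.0000) / (11) = 0.0909
  q = (-12 - (2)·3.0000 - (-4)·3.0000 - (-1)·-1.0000) / (8) = -0.8750
  r = (-2 - (1)·3.0000 - (-4)·0.0000 - (-2)·-1.0000) / (8) = -0.8750
  s = (-2 - (1)·3.0000 - (-1)·0.0000 - (-2)·3.0000) / (7) = 0.1429
Iteration 2:
  p = (8 - (-4)·-0.8750 - (1)·-0.8750 - (-4)·0.1429) / (11) = 0.5406
  q = (-12 - (2)·0.0909 - (-4)·-0.8750 - (-1)·0.1429) / (8) = -1.9424
  r = (-2 - (1)·0.0909 - (-4)·-0.8750 - (-2)·0.1429) / (8) = -0.6631
  s = (-2 - (1)·0.0909 - (-1)·-0.8750 - (-2)·-0.8750) / (7) = -0.6737
Residual b − A·x = (-7.7479, -0.8681, -6.3528, -1.0933)

-1.0933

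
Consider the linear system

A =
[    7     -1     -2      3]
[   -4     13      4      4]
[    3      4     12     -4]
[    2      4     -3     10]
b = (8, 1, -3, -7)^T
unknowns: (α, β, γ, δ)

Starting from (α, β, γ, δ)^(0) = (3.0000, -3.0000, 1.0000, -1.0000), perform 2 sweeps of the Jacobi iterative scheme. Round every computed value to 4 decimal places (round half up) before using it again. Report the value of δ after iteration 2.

Iteration 1:
  α = (8 - (-1)·-3.0000 - (-2)·1.0000 - (3)·-1.0000) / (7) = 1.4286
  β = (1 - (-4)·3.0000 - (4)·1.0000 - (4)·-1.0000) / (13) = 1.0000
  γ = (-3 - (3)·3.0000 - (4)·-3.0000 - (-4)·-1.0000) / (12) = -0.3333
  δ = (-7 - (2)·3.0000 - (4)·-3.0000 - (-3)·1.0000) / (10) = 0.2000
Iteration 2:
  α = (8 - (-1)·1.0000 - (-2)·-0.3333 - (3)·0.2000) / (7) = 1.1048
  β = (1 - (-4)·1.4286 - (4)·-0.3333 - (4)·0.2000) / (13) = 0.5575
  γ = (-3 - (3)·1.4286 - (4)·1.0000 - (-4)·0.2000) / (12) = -0.8738
  δ = (-7 - (2)·1.4286 - (4)·1.0000 - (-3)·-0.3333) / (10) = -1.4857

-1.4857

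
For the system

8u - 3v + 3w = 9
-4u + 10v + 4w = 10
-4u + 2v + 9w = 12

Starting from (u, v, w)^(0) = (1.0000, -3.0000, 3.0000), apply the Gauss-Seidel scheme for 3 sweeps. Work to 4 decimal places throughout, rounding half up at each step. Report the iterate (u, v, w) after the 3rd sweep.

Iteration 1:
  u = (9 - (-3)·-3.0000 - (3)·3.0000) / (8) = -1.1250
  v = (10 - (-4)·-1.1250 - (4)·3.0000) / (10) = -0.6500
  w = (12 - (-4)·-1.1250 - (2)·-0.6500) / (9) = 0.9778
Iteration 2:
  u = (9 - (-3)·-0.6500 - (3)·0.9778) / (8) = 0.5146
  v = (10 - (-4)·0.5146 - (4)·0.9778) / (10) = 0.8147
  w = (12 - (-4)·0.5146 - (2)·0.8147) / (9) = 1.3810
Iteration 3:
  u = (9 - (-3)·0.8147 - (3)·1.3810) / (8) = 0.9126
  v = (10 - (-4)·0.9126 - (4)·1.3810) / (10) = 0.8126
  w = (12 - (-4)·0.9126 - (2)·0.8126) / (9) = 1.5584

(0.9126, 0.8126, 1.5584)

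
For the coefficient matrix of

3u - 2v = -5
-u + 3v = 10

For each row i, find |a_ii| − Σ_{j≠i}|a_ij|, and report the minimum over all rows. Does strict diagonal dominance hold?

1

row 1: |3| − (2) = 1
row 2: |3| − (1) = 2
minimum over rows = 1 → strictly diagonally dominant (convergence guaranteed)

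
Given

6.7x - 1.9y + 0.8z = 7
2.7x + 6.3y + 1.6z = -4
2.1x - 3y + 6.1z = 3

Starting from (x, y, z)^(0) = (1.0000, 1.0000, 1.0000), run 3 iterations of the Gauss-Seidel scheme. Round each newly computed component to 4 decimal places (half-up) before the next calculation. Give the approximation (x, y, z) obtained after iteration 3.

Iteration 1:
  x = (7 - (-1.9)·1.0000 - (0.8)·1.0000) / (6.7) = 1.2090
  y = (-4 - (2.7)·1.2090 - (1.6)·1.0000) / (6.3) = -1.4070
  z = (3 - (2.1)·1.2090 - (-3)·-1.4070) / (6.1) = -0.6164
Iteration 2:
  x = (7 - (-1.9)·-1.4070 - (0.8)·-0.6164) / (6.7) = 0.7194
  y = (-4 - (2.7)·0.7194 - (1.6)·-0.6164) / (6.3) = -0.7867
  z = (3 - (2.1)·0.7194 - (-3)·-0.7867) / (6.1) = -0.1428
Iteration 3:
  x = (7 - (-1.9)·-0.7867 - (0.8)·-0.1428) / (6.7) = 0.8387
  y = (-4 - (2.7)·0.8387 - (1.6)·-0.1428) / (6.3) = -0.9581
  z = (3 - (2.1)·0.8387 - (-3)·-0.9581) / (6.1) = -0.2681

(0.8387, -0.9581, -0.2681)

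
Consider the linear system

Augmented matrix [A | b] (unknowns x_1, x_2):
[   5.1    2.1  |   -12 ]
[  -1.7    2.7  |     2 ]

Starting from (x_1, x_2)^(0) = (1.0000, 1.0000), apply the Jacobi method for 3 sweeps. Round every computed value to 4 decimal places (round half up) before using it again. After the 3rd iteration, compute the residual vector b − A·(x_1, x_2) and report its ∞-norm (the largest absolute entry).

1.6592

Iteration 1:
  x_1 = (-12 - (2.1)·1.0000) / (5.1) = -2.7647
  x_2 = (2 - (-1.7)·1.0000) / (2.7) = 1.3704
Iteration 2:
  x_1 = (-12 - (2.1)·1.3704) / (5.1) = -2.9172
  x_2 = (2 - (-1.7)·-2.7647) / (2.7) = -1.0000
Iteration 3:
  x_1 = (-12 - (2.1)·-1.0000) / (5.1) = -1.9412
  x_2 = (2 - (-1.7)·-2.9172) / (2.7) = -1.0960
Residual b − A·x = (0.2017, 1.6592); ∞-norm = 1.6592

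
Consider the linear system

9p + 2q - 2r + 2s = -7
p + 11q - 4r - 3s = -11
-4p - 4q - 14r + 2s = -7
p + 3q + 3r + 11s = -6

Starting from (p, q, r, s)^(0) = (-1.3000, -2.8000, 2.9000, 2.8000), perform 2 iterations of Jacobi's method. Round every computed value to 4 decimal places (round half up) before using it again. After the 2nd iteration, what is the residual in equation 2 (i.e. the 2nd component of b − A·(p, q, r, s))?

Iteration 1:
  p = (-7 - (2)·-2.8000 - (-2)·2.9000 - (2)·2.8000) / (9) = -0.1333
  q = (-11 - (1)·-1.3000 - (-4)·2.9000 - (-3)·2.8000) / (11) = 0.9364
  r = (-7 - (-4)·-1.3000 - (-4)·-2.8000 - (2)·2.8000) / (-14) = 2.0714
  s = (-6 - (1)·-1.3000 - (3)·-2.8000 - (3)·2.9000) / (11) = -0.4545
Iteration 2:
  p = (-7 - (2)·0.9364 - (-2)·2.0714 - (2)·-0.4545) / (9) = -0.4246
  q = (-11 - (1)·-0.1333 - (-4)·2.0714 - (-3)·-0.4545) / (11) = -0.3586
  r = (-7 - (-4)·-0.1333 - (-4)·0.9364 - (2)·-0.4545) / (-14) = 0.2056
  s = (-6 - (1)·-0.1333 - (3)·0.9364 - (3)·2.0714) / (11) = -1.3536
Residual b − A·x = (0.6570, -9.8692, -4.5472, 9.7732)

-9.8692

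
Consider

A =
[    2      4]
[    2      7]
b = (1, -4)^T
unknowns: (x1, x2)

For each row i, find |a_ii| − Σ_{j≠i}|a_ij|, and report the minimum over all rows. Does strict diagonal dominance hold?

-2

row 1: |2| − (4) = -2
row 2: |7| − (2) = 5
minimum over rows = -2 → not strictly diagonally dominant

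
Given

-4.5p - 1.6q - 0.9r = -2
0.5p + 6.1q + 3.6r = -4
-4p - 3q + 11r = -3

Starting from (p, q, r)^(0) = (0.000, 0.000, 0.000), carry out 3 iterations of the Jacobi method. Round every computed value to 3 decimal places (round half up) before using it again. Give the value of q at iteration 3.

Iteration 1:
  p = (-2 - (-1.6)·0.000 - (-0.9)·0.000) / (-4.5) = 0.444
  q = (-4 - (0.5)·0.000 - (3.6)·0.000) / (6.1) = -0.656
  r = (-3 - (-4)·0.000 - (-3)·0.000) / (11) = -0.273
Iteration 2:
  p = (-2 - (-1.6)·-0.656 - (-0.9)·-0.273) / (-4.5) = 0.732
  q = (-4 - (0.5)·0.444 - (3.6)·-0.273) / (6.1) = -0.531
  r = (-3 - (-4)·0.444 - (-3)·-0.656) / (11) = -0.290
Iteration 3:
  p = (-2 - (-1.6)·-0.531 - (-0.9)·-0.290) / (-4.5) = 0.691
  q = (-4 - (0.5)·0.732 - (3.6)·-0.290) / (6.1) = -0.545
  r = (-3 - (-4)·0.732 - (-3)·-0.531) / (11) = -0.151

-0.545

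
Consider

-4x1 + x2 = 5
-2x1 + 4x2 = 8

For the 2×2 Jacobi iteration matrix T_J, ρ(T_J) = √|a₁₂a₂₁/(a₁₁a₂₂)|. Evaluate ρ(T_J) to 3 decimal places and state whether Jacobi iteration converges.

a₁₂a₂₁/(a₁₁a₂₂) = (1)·(-2) / ((-4)·(4)) = 0.125000
ρ = √|0.125000| = √0.125000 = 0.354
ρ < 1, so Jacobi converges

0.354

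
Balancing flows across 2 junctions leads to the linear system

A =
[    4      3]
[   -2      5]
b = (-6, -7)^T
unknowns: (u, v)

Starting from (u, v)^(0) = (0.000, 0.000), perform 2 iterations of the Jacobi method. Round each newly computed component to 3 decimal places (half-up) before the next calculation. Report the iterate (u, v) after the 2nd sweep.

(-0.450, -2.000)

Iteration 1:
  u = (-6 - (3)·0.000) / (4) = -1.500
  v = (-7 - (-2)·0.000) / (5) = -1.400
Iteration 2:
  u = (-6 - (3)·-1.400) / (4) = -0.450
  v = (-7 - (-2)·-1.500) / (5) = -2.000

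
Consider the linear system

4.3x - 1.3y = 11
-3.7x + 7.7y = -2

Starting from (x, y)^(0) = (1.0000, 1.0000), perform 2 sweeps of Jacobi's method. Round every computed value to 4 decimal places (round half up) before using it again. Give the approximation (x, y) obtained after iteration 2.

(2.6249, 1.1148)

Iteration 1:
  x = (11 - (-1.3)·1.0000) / (4.3) = 2.8605
  y = (-2 - (-3.7)·1.0000) / (7.7) = 0.2208
Iteration 2:
  x = (11 - (-1.3)·0.2208) / (4.3) = 2.6249
  y = (-2 - (-3.7)·2.8605) / (7.7) = 1.1148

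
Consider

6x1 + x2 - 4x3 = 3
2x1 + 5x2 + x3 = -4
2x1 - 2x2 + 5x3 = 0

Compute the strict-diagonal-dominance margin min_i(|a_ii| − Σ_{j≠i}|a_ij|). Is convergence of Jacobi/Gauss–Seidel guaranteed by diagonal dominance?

row 1: |6| − (1+4) = 1
row 2: |5| − (2+1) = 2
row 3: |5| − (2+2) = 1
minimum over rows = 1 → strictly diagonally dominant (convergence guaranteed)

1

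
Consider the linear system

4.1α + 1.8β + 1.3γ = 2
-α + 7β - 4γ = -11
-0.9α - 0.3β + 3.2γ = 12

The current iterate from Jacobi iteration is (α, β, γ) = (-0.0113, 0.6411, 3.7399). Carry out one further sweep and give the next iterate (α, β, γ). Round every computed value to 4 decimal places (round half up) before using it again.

One sweep:
  α = (2 - (1.8)·0.6411 - (1.3)·3.7399) / (4.1) = -0.9795
  β = (-11 - (-1)·-0.0113 - (-4)·3.7399) / (7) = 0.5640
  γ = (12 - (-0.9)·-0.0113 - (-0.3)·0.6411) / (3.2) = 3.8069

(-0.9795, 0.5640, 3.8069)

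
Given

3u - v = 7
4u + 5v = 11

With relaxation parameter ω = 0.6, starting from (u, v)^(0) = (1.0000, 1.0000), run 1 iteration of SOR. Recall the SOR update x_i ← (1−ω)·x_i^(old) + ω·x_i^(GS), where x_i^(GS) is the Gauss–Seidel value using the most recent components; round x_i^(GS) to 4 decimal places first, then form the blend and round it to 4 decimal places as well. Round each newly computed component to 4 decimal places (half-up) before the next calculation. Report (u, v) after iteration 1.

(2.0000, 0.7600)

Iteration 1:
  u: GS value = (7 - (-1)·1.0000) / (3) = 2.6667;  u ← (1−ω)·1.0000 + ω·2.6667 = 2.0000
  v: GS value = (11 - (4)·2.0000) / (5) = 0.6000;  v ← (1−ω)·1.0000 + ω·0.6000 = 0.7600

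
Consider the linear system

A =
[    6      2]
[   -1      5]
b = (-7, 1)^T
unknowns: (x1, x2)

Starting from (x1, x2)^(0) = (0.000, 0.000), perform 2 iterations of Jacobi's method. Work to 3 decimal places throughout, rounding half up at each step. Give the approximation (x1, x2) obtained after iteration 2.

(-1.233, -0.033)

Iteration 1:
  x1 = (-7 - (2)·0.000) / (6) = -1.167
  x2 = (1 - (-1)·0.000) / (5) = 0.200
Iteration 2:
  x1 = (-7 - (2)·0.200) / (6) = -1.233
  x2 = (1 - (-1)·-1.167) / (5) = -0.033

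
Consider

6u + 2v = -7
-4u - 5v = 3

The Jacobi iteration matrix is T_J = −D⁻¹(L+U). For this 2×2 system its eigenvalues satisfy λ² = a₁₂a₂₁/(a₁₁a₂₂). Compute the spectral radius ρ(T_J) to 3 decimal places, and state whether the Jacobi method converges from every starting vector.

a₁₂a₂₁/(a₁₁a₂₂) = (2)·(-4) / ((6)·(-5)) = 0.266667
ρ = √|0.266667| = √0.266667 = 0.516
ρ < 1, so Jacobi converges

0.516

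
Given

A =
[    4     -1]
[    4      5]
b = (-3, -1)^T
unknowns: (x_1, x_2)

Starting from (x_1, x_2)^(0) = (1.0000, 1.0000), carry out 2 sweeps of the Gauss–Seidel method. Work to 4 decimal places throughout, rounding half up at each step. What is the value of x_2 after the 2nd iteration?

0.3600

Iteration 1:
  x_1 = (-3 - (-1)·1.0000) / (4) = -0.5000
  x_2 = (-1 - (4)·-0.5000) / (5) = 0.2000
Iteration 2:
  x_1 = (-3 - (-1)·0.2000) / (4) = -0.7000
  x_2 = (-1 - (4)·-0.7000) / (5) = 0.3600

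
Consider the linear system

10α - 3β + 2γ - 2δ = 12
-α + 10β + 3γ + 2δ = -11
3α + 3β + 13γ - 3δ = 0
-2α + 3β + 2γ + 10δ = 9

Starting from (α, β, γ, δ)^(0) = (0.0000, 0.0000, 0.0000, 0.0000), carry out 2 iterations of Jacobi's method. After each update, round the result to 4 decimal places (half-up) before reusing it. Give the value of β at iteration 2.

-1.1600

Iteration 1:
  α = (12 - (-3)·0.0000 - (2)·0.0000 - (-2)·0.0000) / (10) = 1.2000
  β = (-11 - (-1)·0.0000 - (3)·0.0000 - (2)·0.0000) / (10) = -1.1000
  γ = (0 - (3)·0.0000 - (3)·0.0000 - (-3)·0.0000) / (13) = 0.0000
  δ = (9 - (-2)·0.0000 - (3)·0.0000 - (2)·0.0000) / (10) = 0.9000
Iteration 2:
  α = (12 - (-3)·-1.1000 - (2)·0.0000 - (-2)·0.9000) / (10) = 1.0500
  β = (-11 - (-1)·1.2000 - (3)·0.0000 - (2)·0.9000) / (10) = -1.1600
  γ = (0 - (3)·1.2000 - (3)·-1.1000 - (-3)·0.9000) / (13) = 0.1846
  δ = (9 - (-2)·1.2000 - (3)·-1.1000 - (2)·0.0000) / (10) = 1.4700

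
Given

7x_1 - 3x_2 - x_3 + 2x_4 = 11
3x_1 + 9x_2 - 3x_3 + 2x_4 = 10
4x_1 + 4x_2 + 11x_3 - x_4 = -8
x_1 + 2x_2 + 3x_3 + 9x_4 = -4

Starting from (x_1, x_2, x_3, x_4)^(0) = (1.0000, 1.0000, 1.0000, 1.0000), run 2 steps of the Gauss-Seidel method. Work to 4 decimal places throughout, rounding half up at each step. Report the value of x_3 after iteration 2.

-1.4025

Iteration 1:
  x_1 = (11 - (-3)·1.0000 - (-1)·1.0000 - (2)·1.0000) / (7) = 1.8571
  x_2 = (10 - (3)·1.8571 - (-3)·1.0000 - (2)·1.0000) / (9) = 0.6032
  x_3 = (-8 - (4)·1.8571 - (4)·0.6032 - (-1)·1.0000) / (11) = -1.5310
  x_4 = (-4 - (1)·1.8571 - (2)·0.6032 - (3)·-1.5310) / (9) = -0.2745
Iteration 2:
  x_1 = (11 - (-3)·0.6032 - (-1)·-1.5310 - (2)·-0.2745) / (7) = 1.6897
  x_2 = (10 - (3)·1.6897 - (-3)·-1.5310 - (2)·-0.2745) / (9) = 0.0985
  x_3 = (-8 - (4)·1.6897 - (4)·0.0985 - (-1)·-0.2745) / (11) = -1.4025
  x_4 = (-4 - (1)·1.6897 - (2)·0.0985 - (3)·-1.4025) / (9) = -0.1866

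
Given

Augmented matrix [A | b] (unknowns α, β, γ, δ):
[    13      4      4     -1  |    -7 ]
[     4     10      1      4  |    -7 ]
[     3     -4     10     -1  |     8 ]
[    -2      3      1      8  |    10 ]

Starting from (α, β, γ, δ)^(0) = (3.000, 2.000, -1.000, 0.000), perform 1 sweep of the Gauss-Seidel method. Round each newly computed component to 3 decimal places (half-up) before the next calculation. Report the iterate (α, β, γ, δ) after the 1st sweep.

(-0.846, -0.262, 0.949, 1.018)

Iteration 1:
  α = (-7 - (4)·2.000 - (4)·-1.000 - (-1)·0.000) / (13) = -0.846
  β = (-7 - (4)·-0.846 - (1)·-1.000 - (4)·0.000) / (10) = -0.262
  γ = (8 - (3)·-0.846 - (-4)·-0.262 - (-1)·0.000) / (10) = 0.949
  δ = (10 - (-2)·-0.846 - (3)·-0.262 - (1)·0.949) / (8) = 1.018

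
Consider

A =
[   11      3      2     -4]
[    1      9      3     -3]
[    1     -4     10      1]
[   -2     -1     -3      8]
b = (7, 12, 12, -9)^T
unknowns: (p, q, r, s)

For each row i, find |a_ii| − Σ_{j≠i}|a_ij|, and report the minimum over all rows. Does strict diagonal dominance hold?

2

row 1: |11| − (3+2+4) = 2
row 2: |9| − (1+3+3) = 2
row 3: |10| − (1+4+1) = 4
row 4: |8| − (2+1+3) = 2
minimum over rows = 2 → strictly diagonally dominant (convergence guaranteed)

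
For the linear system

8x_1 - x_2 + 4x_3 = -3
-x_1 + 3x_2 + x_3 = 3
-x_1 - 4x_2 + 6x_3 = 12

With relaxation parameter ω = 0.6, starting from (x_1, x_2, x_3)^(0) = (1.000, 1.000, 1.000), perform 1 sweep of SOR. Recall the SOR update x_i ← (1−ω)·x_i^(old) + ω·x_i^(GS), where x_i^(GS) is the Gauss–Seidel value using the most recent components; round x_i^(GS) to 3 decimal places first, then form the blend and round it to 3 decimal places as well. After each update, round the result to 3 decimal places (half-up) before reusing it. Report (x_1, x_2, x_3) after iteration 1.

Iteration 1:
  x_1: GS value = (-3 - (-1)·1.000 - (4)·1.000) / (8) = -0.750;  x_1 ← (1−ω)·1.000 + ω·-0.750 = -0.050
  x_2: GS value = (3 - (-1)·-0.050 - (1)·1.000) / (3) = 0.650;  x_2 ← (1−ω)·1.000 + ω·0.650 = 0.790
  x_3: GS value = (12 - (-1)·-0.050 - (-4)·0.790) / (6) = 2.518;  x_3 ← (1−ω)·1.000 + ω·2.518 = 1.911

(-0.050, 0.790, 1.911)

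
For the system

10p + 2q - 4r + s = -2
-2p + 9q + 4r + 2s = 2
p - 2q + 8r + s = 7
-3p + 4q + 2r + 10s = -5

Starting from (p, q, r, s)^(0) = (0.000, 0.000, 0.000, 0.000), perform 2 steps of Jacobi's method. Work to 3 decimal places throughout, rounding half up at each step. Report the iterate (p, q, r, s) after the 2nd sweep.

(0.156, -0.100, 1.018, -0.824)

Iteration 1:
  p = (-2 - (2)·0.000 - (-4)·0.000 - (1)·0.000) / (10) = -0.200
  q = (2 - (-2)·0.000 - (4)·0.000 - (2)·0.000) / (9) = 0.222
  r = (7 - (1)·0.000 - (-2)·0.000 - (1)·0.000) / (8) = 0.875
  s = (-5 - (-3)·0.000 - (4)·0.000 - (2)·0.000) / (10) = -0.500
Iteration 2:
  p = (-2 - (2)·0.222 - (-4)·0.875 - (1)·-0.500) / (10) = 0.156
  q = (2 - (-2)·-0.200 - (4)·0.875 - (2)·-0.500) / (9) = -0.100
  r = (7 - (1)·-0.200 - (-2)·0.222 - (1)·-0.500) / (8) = 1.018
  s = (-5 - (-3)·-0.200 - (4)·0.222 - (2)·0.875) / (10) = -0.824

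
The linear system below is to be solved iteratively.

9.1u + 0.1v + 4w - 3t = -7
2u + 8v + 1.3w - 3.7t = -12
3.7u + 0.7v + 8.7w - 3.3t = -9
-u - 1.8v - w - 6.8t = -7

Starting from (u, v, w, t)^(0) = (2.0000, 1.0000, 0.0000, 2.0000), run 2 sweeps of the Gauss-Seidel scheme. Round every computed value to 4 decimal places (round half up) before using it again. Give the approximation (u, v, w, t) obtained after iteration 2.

Iteration 1:
  u = (-7 - (0.1)·1.0000 - (4)·0.0000 - (-3)·2.0000) / (9.1) = -0.1209
  v = (-12 - (2)·-0.1209 - (1.3)·0.0000 - (-3.7)·2.0000) / (8) = -0.5448
  w = (-9 - (3.7)·-0.1209 - (0.7)·-0.5448 - (-3.3)·2.0000) / (8.7) = -0.1806
  t = (-7 - (-1)·-0.1209 - (-1.8)·-0.5448 - (-1)·-0.1806) / (-6.8) = 1.2180
Iteration 2:
  u = (-7 - (0.1)·-0.5448 - (4)·-0.1806 - (-3)·1.2180) / (9.1) = -0.2823
  v = (-12 - (2)·-0.2823 - (1.3)·-0.1806 - (-3.7)·1.2180) / (8) = -0.8368
  w = (-9 - (3.7)·-0.2823 - (0.7)·-0.8368 - (-3.3)·1.2180) / (8.7) = -0.3851
  t = (-7 - (-1)·-0.2823 - (-1.8)·-0.8368 - (-1)·-0.3851) / (-6.8) = 1.3491

(-0.2823, -0.8368, -0.3851, 1.3491)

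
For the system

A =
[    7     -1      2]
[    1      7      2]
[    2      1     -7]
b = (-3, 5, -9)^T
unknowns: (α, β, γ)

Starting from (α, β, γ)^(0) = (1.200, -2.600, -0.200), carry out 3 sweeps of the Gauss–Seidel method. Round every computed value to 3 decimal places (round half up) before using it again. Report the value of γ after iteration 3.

1.155

Iteration 1:
  α = (-3 - (-1)·-2.600 - (2)·-0.200) / (7) = -0.743
  β = (5 - (1)·-0.743 - (2)·-0.200) / (7) = 0.878
  γ = (-9 - (2)·-0.743 - (1)·0.878) / (-7) = 1.199
Iteration 2:
  α = (-3 - (-1)·0.878 - (2)·1.199) / (7) = -0.646
  β = (5 - (1)·-0.646 - (2)·1.199) / (7) = 0.464
  γ = (-9 - (2)·-0.646 - (1)·0.464) / (-7) = 1.167
Iteration 3:
  α = (-3 - (-1)·0.464 - (2)·1.167) / (7) = -0.696
  β = (5 - (1)·-0.696 - (2)·1.167) / (7) = 0.480
  γ = (-9 - (2)·-0.696 - (1)·0.480) / (-7) = 1.155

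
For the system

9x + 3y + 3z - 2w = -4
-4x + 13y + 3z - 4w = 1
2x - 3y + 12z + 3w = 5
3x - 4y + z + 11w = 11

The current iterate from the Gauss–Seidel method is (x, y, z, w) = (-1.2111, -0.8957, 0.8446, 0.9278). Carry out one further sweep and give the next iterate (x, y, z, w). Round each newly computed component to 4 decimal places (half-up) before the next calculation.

One sweep:
  x = (-4 - (3)·-0.8957 - (3)·0.8446 - (-2)·0.9278) / (9) = -0.2212
  y = (1 - (-4)·-0.2212 - (3)·0.8446 - (-4)·0.9278) / (13) = 0.0994
  z = (5 - (2)·-0.2212 - (-3)·0.0994 - (3)·0.9278) / (12) = 0.2464
  w = (11 - (3)·-0.2212 - (-4)·0.0994 - (1)·0.2464) / (11) = 1.0741

(-0.2212, 0.0994, 0.2464, 1.0741)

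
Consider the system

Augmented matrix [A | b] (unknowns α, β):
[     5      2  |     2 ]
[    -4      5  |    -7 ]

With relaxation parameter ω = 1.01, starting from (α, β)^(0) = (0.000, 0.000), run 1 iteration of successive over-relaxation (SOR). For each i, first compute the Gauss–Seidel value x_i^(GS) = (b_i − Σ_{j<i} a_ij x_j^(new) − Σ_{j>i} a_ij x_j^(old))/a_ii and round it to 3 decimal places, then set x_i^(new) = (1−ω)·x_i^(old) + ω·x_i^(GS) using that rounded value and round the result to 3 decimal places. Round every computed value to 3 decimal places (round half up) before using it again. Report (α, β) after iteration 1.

Iteration 1:
  α: GS value = (2 - (2)·0.000) / (5) = 0.400;  α ← (1−ω)·0.000 + ω·0.400 = 0.404
  β: GS value = (-7 - (-4)·0.404) / (5) = -1.077;  β ← (1−ω)·0.000 + ω·-1.077 = -1.088

(0.404, -1.088)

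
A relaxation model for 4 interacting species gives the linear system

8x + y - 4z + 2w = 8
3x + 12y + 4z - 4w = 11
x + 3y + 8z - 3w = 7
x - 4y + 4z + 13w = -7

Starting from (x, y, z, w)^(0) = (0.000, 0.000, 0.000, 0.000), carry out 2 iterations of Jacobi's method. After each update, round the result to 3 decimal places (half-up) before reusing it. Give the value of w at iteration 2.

Iteration 1:
  x = (8 - (1)·0.000 - (-4)·0.000 - (2)·0.000) / (8) = 1.000
  y = (11 - (3)·0.000 - (4)·0.000 - (-4)·0.000) / (12) = 0.917
  z = (7 - (1)·0.000 - (3)·0.000 - (-3)·0.000) / (8) = 0.875
  w = (-7 - (1)·0.000 - (-4)·0.000 - (4)·0.000) / (13) = -0.538
Iteration 2:
  x = (8 - (1)·0.917 - (-4)·0.875 - (2)·-0.538) / (8) = 1.457
  y = (11 - (3)·1.000 - (4)·0.875 - (-4)·-0.538) / (12) = 0.196
  z = (7 - (1)·1.000 - (3)·0.917 - (-3)·-0.538) / (8) = 0.204
  w = (-7 - (1)·1.000 - (-4)·0.917 - (4)·0.875) / (13) = -0.602

-0.602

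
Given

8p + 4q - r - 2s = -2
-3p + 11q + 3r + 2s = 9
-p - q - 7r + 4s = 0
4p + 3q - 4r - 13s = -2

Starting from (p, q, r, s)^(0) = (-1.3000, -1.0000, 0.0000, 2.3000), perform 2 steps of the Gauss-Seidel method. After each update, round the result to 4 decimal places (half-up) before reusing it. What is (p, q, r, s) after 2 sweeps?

(-0.3713, 0.3766, 0.1200, 0.0896)

Iteration 1:
  p = (-2 - (4)·-1.0000 - (-1)·0.0000 - (-2)·2.3000) / (8) = 0.8250
  q = (9 - (-3)·0.8250 - (3)·0.0000 - (2)·2.3000) / (11) = 0.6250
  r = (0 - (-1)·0.8250 - (-1)·0.6250 - (4)·2.3000) / (-7) = 1.1071
  s = (-2 - (4)·0.8250 - (3)·0.6250 - (-4)·1.1071) / (-13) = 0.2113
Iteration 2:
  p = (-2 - (4)·0.6250 - (-1)·1.1071 - (-2)·0.2113) / (8) = -0.3713
  q = (9 - (-3)·-0.3713 - (3)·1.1071 - (2)·0.2113) / (11) = 0.3766
  r = (0 - (-1)·-0.3713 - (-1)·0.3766 - (4)·0.2113) / (-7) = 0.1200
  s = (-2 - (4)·-0.3713 - (3)·0.3766 - (-4)·0.1200) / (-13) = 0.0896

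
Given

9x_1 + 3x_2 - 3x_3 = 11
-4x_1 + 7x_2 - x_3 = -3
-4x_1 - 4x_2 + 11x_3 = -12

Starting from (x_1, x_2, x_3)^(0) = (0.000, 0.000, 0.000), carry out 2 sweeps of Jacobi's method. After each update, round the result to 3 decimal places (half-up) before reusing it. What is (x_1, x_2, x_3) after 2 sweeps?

Iteration 1:
  x_1 = (11 - (3)·0.000 - (-3)·0.000) / (9) = 1.222
  x_2 = (-3 - (-4)·0.000 - (-1)·0.000) / (7) = -0.429
  x_3 = (-12 - (-4)·0.000 - (-4)·0.000) / (11) = -1.091
Iteration 2:
  x_1 = (11 - (3)·-0.429 - (-3)·-1.091) / (9) = 1.002
  x_2 = (-3 - (-4)·1.222 - (-1)·-1.091) / (7) = 0.114
  x_3 = (-12 - (-4)·1.222 - (-4)·-0.429) / (11) = -0.803

(1.002, 0.114, -0.803)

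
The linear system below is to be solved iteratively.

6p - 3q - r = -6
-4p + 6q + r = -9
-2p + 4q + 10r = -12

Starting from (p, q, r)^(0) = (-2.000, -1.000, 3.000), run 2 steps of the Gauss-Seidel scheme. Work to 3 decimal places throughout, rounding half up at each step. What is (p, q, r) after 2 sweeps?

Iteration 1:
  p = (-6 - (-3)·-1.000 - (-1)·3.000) / (6) = -1.000
  q = (-9 - (-4)·-1.000 - (1)·3.000) / (6) = -2.667
  r = (-12 - (-2)·-1.000 - (4)·-2.667) / (10) = -0.333
Iteration 2:
  p = (-6 - (-3)·-2.667 - (-1)·-0.333) / (6) = -2.389
  q = (-9 - (-4)·-2.389 - (1)·-0.333) / (6) = -3.037
  r = (-12 - (-2)·-2.389 - (4)·-3.037) / (10) = -0.463

(-2.389, -3.037, -0.463)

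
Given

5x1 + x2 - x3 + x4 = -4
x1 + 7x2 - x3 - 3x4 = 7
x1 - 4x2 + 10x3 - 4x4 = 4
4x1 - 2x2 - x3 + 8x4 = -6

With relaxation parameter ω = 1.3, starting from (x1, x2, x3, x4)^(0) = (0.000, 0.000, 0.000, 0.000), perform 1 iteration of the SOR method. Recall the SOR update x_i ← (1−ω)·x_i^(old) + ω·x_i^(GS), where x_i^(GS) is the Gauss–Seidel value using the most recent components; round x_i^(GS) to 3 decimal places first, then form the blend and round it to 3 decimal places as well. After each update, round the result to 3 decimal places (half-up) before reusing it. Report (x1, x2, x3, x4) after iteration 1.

(-1.040, 1.494, 1.433, 0.420)

Iteration 1:
  x1: GS value = (-4 - (1)·0.000 - (-1)·0.000 - (1)·0.000) / (5) = -0.800;  x1 ← (1−ω)·0.000 + ω·-0.800 = -1.040
  x2: GS value = (7 - (1)·-1.040 - (-1)·0.000 - (-3)·0.000) / (7) = 1.149;  x2 ← (1−ω)·0.000 + ω·1.149 = 1.494
  x3: GS value = (4 - (1)·-1.040 - (-4)·1.494 - (-4)·0.000) / (10) = 1.102;  x3 ← (1−ω)·0.000 + ω·1.102 = 1.433
  x4: GS value = (-6 - (4)·-1.040 - (-2)·1.494 - (-1)·1.433) / (8) = 0.323;  x4 ← (1−ω)·0.000 + ω·0.323 = 0.420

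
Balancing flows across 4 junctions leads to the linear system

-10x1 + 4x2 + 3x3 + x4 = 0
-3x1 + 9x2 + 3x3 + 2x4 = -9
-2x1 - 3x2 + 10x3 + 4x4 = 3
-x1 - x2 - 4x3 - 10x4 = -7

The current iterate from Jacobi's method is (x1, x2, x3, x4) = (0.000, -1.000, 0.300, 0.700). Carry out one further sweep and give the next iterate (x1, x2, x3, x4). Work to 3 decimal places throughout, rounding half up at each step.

One sweep:
  x1 = (0 - (4)·-1.000 - (3)·0.300 - (1)·0.700) / (-10) = -0.240
  x2 = (-9 - (-3)·0.000 - (3)·0.300 - (2)·0.700) / (9) = -1.256
  x3 = (3 - (-2)·0.000 - (-3)·-1.000 - (4)·0.700) / (10) = -0.280
  x4 = (-7 - (-1)·0.000 - (-1)·-1.000 - (-4)·0.300) / (-10) = 0.680

(-0.240, -1.256, -0.280, 0.680)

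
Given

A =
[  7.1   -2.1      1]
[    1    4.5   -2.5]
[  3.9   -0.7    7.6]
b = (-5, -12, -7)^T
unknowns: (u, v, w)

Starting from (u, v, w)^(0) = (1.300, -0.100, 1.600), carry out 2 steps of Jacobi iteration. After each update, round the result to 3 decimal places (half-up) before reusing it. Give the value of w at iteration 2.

Iteration 1:
  u = (-5 - (-2.1)·-0.100 - (1)·1.600) / (7.1) = -0.959
  v = (-12 - (1)·1.300 - (-2.5)·1.600) / (4.5) = -2.067
  w = (-7 - (3.9)·1.300 - (-0.7)·-0.100) / (7.6) = -1.597
Iteration 2:
  u = (-5 - (-2.1)·-2.067 - (1)·-1.597) / (7.1) = -1.091
  v = (-12 - (1)·-0.959 - (-2.5)·-1.597) / (4.5) = -3.341
  w = (-7 - (3.9)·-0.959 - (-0.7)·-2.067) / (7.6) = -0.619

-0.619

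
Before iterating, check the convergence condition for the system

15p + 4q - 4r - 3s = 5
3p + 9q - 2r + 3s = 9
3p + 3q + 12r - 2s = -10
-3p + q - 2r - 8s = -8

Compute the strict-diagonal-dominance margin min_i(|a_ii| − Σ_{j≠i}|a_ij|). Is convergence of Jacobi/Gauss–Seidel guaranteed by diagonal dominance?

1

row 1: |15| − (4+4+3) = 4
row 2: |9| − (3+2+3) = 1
row 3: |12| − (3+3+2) = 4
row 4: |-8| − (3+1+2) = 2
minimum over rows = 1 → strictly diagonally dominant (convergence guaranteed)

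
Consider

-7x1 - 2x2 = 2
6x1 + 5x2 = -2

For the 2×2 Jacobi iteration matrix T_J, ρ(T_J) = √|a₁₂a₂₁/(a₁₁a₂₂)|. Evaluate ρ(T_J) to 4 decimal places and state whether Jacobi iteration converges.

a₁₂a₂₁/(a₁₁a₂₂) = (-2)·(6) / ((-7)·(5)) = 0.342857
ρ = √|0.342857| = √0.342857 = 0.5855
ρ < 1, so Jacobi converges

0.5855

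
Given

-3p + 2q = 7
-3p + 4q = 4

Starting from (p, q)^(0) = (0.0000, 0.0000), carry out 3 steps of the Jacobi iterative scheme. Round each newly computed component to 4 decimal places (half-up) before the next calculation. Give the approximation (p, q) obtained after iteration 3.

(-2.8333, -0.2500)

Iteration 1:
  p = (7 - (2)·0.0000) / (-3) = -2.3333
  q = (4 - (-3)·0.0000) / (4) = 1.0000
Iteration 2:
  p = (7 - (2)·1.0000) / (-3) = -1.6667
  q = (4 - (-3)·-2.3333) / (4) = -0.7500
Iteration 3:
  p = (7 - (2)·-0.7500) / (-3) = -2.8333
  q = (4 - (-3)·-1.6667) / (4) = -0.2500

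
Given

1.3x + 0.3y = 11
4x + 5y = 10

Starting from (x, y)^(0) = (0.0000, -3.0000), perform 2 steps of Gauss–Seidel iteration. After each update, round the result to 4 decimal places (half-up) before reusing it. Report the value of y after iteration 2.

-5.7519

Iteration 1:
  x = (11 - (0.3)·-3.0000) / (1.3) = 9.1538
  y = (10 - (4)·9.1538) / (5) = -5.3230
Iteration 2:
  x = (11 - (0.3)·-5.3230) / (1.3) = 9.6899
  y = (10 - (4)·9.6899) / (5) = -5.7519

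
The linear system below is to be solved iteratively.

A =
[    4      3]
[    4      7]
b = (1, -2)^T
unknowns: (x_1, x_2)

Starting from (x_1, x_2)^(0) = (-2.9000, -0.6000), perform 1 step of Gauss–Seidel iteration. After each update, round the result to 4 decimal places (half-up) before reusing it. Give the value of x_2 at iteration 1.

-0.6857

Iteration 1:
  x_1 = (1 - (3)·-0.6000) / (4) = 0.7000
  x_2 = (-2 - (4)·0.7000) / (7) = -0.6857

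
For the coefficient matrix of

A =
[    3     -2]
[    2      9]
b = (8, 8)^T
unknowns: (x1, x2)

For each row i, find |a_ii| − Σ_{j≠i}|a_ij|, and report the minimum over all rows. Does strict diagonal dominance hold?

row 1: |3| − (2) = 1
row 2: |9| − (2) = 7
minimum over rows = 1 → strictly diagonally dominant (convergence guaranteed)

1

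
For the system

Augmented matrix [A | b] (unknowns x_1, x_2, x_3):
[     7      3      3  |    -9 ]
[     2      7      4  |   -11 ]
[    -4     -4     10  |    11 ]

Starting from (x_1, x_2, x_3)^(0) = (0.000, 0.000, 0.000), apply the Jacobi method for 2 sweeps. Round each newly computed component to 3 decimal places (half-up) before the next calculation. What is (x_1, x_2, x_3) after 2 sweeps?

Iteration 1:
  x_1 = (-9 - (3)·0.000 - (3)·0.000) / (7) = -1.286
  x_2 = (-11 - (2)·0.000 - (4)·0.000) / (7) = -1.571
  x_3 = (11 - (-4)·0.000 - (-4)·0.000) / (10) = 1.100
Iteration 2:
  x_1 = (-9 - (3)·-1.571 - (3)·1.100) / (7) = -1.084
  x_2 = (-11 - (2)·-1.286 - (4)·1.100) / (7) = -1.833
  x_3 = (11 - (-4)·-1.286 - (-4)·-1.571) / (10) = -0.043

(-1.084, -1.833, -0.043)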